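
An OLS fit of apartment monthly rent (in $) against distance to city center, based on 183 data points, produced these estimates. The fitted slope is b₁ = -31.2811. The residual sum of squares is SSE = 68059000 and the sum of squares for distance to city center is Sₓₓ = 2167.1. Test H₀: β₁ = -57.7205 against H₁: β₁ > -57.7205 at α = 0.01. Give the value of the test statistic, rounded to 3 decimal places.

MSE = SSE/(n − 2) = 68059000/181 = 376017.
SE(b₁) = √(MSE/Sₓₓ) = √(376017/2167.1) = 13.1724.
t = (-31.2811 − (-57.7205)) / 13.1724 = 2.007.
df = n − 2 = 181.
One-sided p ≈ 0.0231, which is ≥ 0.01, so fail to reject H₀.
The data do not give significant evidence that the true slope on distance to city center exceeds -57.7205 $ per unit.

t = 2.007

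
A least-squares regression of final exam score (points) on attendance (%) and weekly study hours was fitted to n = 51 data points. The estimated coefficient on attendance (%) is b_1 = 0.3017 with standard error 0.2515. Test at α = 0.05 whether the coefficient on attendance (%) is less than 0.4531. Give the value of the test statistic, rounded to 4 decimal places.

t = -0.6020

H₀: β₁ = 0.4531 vs H₁: β₁ < 0.4531.
t = (b_1 − β₁⁰)/SE = (0.3017 − 0.4531) / 0.2515 = -0.6020.
df = n − k − 1 = 51 − 2 − 1 = 48.
One-sided p ≈ 0.2750, which is ≥ 0.05, so fail to reject H₀.
The data do not give significant evidence that the true slope on attendance (%) is below 0.4531 points per unit, holding the other predictors fixed.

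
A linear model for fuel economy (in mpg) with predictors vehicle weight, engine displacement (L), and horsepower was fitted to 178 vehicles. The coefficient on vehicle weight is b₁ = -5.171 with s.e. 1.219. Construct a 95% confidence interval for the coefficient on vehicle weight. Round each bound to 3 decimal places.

(-7.577, -2.765)

df = n − k − 1 = 178 − 3 − 1 = 174.
t* = t_{0.025, 174} = 1.973691.
Margin = t* × SE = 1.973691 × 1.219 = 2.40593.
CI: -5.171 ± 2.40593 → (-7.577, -2.765).
With 95% confidence, each one-unit increase in vehicle weight is associated with a change of between -7.577 and -2.765 mpg in fuel economy, holding the other predictors fixed.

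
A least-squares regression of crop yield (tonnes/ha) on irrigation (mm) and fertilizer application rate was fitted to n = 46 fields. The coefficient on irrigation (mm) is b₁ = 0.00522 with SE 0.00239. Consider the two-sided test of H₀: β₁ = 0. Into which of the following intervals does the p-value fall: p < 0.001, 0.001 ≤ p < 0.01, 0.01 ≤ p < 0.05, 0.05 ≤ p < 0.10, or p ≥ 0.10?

t = 0.00522 / 0.00239 = 2.184.
df = n − k − 1 = 46 − 2 − 1 = 43.
Two-sided p = 2·P(T_{43} > |t|) ≈ 0.0345.
So 0.01 ≤ p < 0.05.

0.01 ≤ p < 0.05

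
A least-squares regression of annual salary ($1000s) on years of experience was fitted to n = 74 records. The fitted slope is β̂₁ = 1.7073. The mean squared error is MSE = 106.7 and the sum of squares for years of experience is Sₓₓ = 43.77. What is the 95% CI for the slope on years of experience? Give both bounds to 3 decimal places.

(-1.405, 4.820)

SE(β̂₁) = √(MSE/Sₓₓ) = √(106.7/43.77) = 1.56133.
df = n − 2 = 72.
t* = t_{0.025, 72} = 1.993464.
Margin = t* × SE = 1.993464 × 1.56133 = 3.11245.
CI: 1.7073 ± 3.11245 → (-1.405, 4.820).
With 95% confidence, each one-unit increase in years of experience is associated with a change of between -1.405 and 4.820 $1000s in annual salary.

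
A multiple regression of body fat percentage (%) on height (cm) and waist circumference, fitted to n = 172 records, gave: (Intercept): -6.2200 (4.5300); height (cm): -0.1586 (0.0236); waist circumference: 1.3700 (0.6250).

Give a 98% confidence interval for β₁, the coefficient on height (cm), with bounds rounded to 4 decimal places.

Read off: b = -0.1586, SE = 0.0236 for height (cm).
df = n − k − 1 = 172 − 2 − 1 = 169.
t* = t_{0.01, 169} = 2.348615.
Margin = t* × SE = 2.348615 × 0.0236 = 0.055427.
CI: -0.1586 ± 0.055427 → (-0.2140, -0.1032).

(-0.2140, -0.1032)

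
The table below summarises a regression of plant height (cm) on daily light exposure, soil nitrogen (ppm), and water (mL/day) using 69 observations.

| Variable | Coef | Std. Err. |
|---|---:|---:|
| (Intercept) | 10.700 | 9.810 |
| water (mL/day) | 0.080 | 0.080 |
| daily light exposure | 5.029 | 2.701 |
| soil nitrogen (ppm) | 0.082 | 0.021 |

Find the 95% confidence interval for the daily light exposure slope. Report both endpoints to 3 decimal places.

(-0.365, 10.423)

Read off: b = 5.029, SE = 2.701 for daily light exposure.
df = n − k − 1 = 69 − 3 − 1 = 65.
t* = t_{0.025, 65} = 1.997138.
Margin = t* × SE = 1.997138 × 2.701 = 5.39427.
CI: 5.029 ± 5.39427 → (-0.365, 10.423).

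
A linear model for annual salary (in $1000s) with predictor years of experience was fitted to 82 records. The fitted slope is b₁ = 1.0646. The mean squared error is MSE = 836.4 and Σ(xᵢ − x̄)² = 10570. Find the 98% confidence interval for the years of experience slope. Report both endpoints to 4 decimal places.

SE(b₁) = √(MSE/Sₓₓ) = √(836.4/10570) = 0.2813.
df = n − 2 = 80.
t* = t_{0.01, 80} = 2.373868.
Margin = t* × SE = 2.373868 × 0.2813 = 0.667769.
CI: 1.0646 ± 0.667769 → (0.3968, 1.7324).
With 98% confidence, each one-unit increase in years of experience is associated with a change of between 0.3968 and 1.7324 $1000s in annual salary.

(0.3968, 1.7324)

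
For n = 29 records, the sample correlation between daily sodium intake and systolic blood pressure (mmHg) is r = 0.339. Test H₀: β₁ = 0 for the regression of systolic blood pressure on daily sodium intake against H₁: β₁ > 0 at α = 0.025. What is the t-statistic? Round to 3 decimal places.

t = 1.872

t = r·√(n − 2)/√(1 − r²) = 0.339·√27/√0.885079 = 1.872.
df = n − 2 = 27.
One-sided p ≈ 0.0360, which is ≥ 0.025, so fail to reject H₀.
The data do not give significant evidence of a linear association between daily sodium intake and systolic blood pressure.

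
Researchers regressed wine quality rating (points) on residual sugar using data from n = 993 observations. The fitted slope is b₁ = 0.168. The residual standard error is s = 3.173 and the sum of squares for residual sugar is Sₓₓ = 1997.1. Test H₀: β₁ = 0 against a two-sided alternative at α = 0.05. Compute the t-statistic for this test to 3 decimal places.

SE(b₁) = s/√Sₓₓ = 3.173/√1997.1 = 0.0710019.
t = 0.168 / 0.0710019 = 2.366.
df = n − 2 = 991.
Two-sided p ≈ 0.0182, which is < 0.05, so reject H₀.
There is evidence that residual sugar is associated with wine quality rating.

t = 2.366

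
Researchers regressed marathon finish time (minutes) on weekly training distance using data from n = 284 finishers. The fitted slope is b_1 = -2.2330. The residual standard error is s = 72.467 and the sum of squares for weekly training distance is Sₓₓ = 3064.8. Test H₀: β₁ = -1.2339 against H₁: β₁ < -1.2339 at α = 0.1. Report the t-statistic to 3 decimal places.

SE(b_1) = s/√Sₓₓ = 72.467/√3064.8 = 1.309.
t = (-2.2330 − (-1.2339)) / 1.309 = -0.763.
df = n − 2 = 282.
One-sided p ≈ 0.2230, which is ≥ 0.1, so fail to reject H₀.
The data do not give significant evidence that the true slope on weekly training distance is below -1.2339 minutes per unit.

t = -0.763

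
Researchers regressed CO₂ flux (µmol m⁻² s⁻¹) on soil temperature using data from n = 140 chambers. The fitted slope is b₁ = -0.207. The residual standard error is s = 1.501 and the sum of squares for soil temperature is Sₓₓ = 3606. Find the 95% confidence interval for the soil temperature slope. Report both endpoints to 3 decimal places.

(-0.256, -0.158)

SE(b₁) = s/√Sₓₓ = 1.501/√3606 = 0.0249958.
df = n − 2 = 138.
t* = t_{0.025, 138} = 1.977304.
Margin = t* × SE = 1.977304 × 0.0249958 = 0.04942.
CI: -0.207 ± 0.04942 → (-0.256, -0.158).
With 95% confidence, each one-unit increase in soil temperature is associated with a change of between -0.256 and -0.158 µmol m⁻² s⁻¹ in CO₂ flux.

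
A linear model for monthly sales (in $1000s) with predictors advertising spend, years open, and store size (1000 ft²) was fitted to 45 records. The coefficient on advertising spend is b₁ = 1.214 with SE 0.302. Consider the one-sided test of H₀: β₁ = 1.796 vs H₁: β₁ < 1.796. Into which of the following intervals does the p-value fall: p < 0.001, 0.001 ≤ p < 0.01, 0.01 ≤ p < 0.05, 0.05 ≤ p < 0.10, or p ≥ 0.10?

t = (1.214 − 1.796) / 0.302 = -1.927.
df = n − k − 1 = 45 − 3 − 1 = 41.
One-sided p = P(T_{41} < t) ≈ 0.0305.
So 0.01 ≤ p < 0.05.

0.01 ≤ p < 0.05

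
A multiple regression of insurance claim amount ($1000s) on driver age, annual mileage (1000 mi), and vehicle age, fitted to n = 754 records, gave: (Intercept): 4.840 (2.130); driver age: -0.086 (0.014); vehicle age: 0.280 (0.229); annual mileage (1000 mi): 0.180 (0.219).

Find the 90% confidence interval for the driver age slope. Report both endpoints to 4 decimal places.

(-0.1091, -0.0629)

Read off: b = -0.086, SE = 0.014 for driver age.
df = n − k − 1 = 754 − 3 − 1 = 750.
t* = t_{0.05, 750} = 1.646888.
Margin = t* × SE = 1.646888 × 0.014 = 0.023056.
CI: -0.086 ± 0.023056 → (-0.1091, -0.0629).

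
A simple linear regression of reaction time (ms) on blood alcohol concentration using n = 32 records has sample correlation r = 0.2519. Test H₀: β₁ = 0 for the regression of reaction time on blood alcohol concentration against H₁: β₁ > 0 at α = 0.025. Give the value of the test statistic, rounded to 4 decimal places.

t = r·√(n − 2)/√(1 − r²) = 0.2519·√30/√0.936546 = 1.4257.
df = n − 2 = 30.
One-sided p ≈ 0.0821, which is ≥ 0.025, so fail to reject H₀.
The data do not give significant evidence of a linear association between blood alcohol concentration and reaction time.

t = 1.4257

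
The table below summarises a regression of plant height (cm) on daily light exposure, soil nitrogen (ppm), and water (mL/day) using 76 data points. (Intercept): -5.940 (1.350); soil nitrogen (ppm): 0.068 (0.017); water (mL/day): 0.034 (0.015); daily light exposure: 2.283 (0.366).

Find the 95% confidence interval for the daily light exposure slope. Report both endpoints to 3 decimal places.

Read off: b = 2.283, SE = 0.366 for daily light exposure.
df = n − k − 1 = 76 − 3 − 1 = 72.
t* = t_{0.025, 72} = 1.993464.
Margin = t* × SE = 1.993464 × 0.366 = 0.72961.
CI: 2.283 ± 0.72961 → (1.553, 3.013).

(1.553, 3.013)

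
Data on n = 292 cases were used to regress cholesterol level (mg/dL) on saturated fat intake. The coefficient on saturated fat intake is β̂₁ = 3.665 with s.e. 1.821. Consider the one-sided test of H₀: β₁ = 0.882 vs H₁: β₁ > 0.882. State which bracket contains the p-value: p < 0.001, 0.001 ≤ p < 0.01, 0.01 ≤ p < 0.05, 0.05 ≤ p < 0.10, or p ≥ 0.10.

0.05 ≤ p < 0.10

t = (3.665 − 0.882) / 1.821 = 1.528.
df = n − 2 = 292 − 2 = 290.
One-sided p = P(T_{290} > t) ≈ 0.0638.
So 0.05 ≤ p < 0.10.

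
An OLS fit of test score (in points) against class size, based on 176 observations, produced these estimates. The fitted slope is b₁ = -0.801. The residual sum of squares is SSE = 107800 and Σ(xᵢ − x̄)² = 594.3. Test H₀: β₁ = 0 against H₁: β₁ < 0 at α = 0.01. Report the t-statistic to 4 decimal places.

t = -0.7845

MSE = SSE/(n − 2) = 107800/174 = 619.54.
SE(b₁) = √(MSE/Sₓₓ) = √(619.54/594.3) = 1.02101.
t = -0.801 / 1.02101 = -0.7845.
df = n − 2 = 174.
One-sided p ≈ 0.2169, which is ≥ 0.01, so fail to reject H₀.
The data do not give significant evidence that the true slope on class size is negative.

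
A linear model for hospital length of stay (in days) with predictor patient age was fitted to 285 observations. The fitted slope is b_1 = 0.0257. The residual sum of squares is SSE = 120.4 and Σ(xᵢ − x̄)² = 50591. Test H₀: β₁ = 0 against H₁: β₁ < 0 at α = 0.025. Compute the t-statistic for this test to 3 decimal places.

MSE = SSE/(n − 2) = 120.4/283 = 0.425442.
SE(b_1) = √(MSE/Sₓₓ) = √(0.425442/50591) = 0.0028999.
t = 0.0257 / 0.0028999 = 8.862.
df = n − 2 = 283.
One-sided p ≈ 1.0000, which is ≥ 0.025, so fail to reject H₀.
The data do not give significant evidence that the true slope on patient age is negative.

t = 8.862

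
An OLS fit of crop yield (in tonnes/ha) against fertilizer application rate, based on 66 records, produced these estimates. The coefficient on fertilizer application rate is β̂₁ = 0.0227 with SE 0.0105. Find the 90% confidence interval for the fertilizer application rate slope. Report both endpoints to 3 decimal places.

(0.005, 0.040)

df = n − 2 = 66 − 2 = 64.
t* = t_{0.05, 64} = 1.669013.
Margin = t* × SE = 1.669013 × 0.0105 = 0.01752.
CI: 0.0227 ± 0.01752 → (0.005, 0.040).
With 90% confidence, each one-unit increase in fertilizer application rate is associated with a change of between 0.005 and 0.040 tonnes/ha in crop yield.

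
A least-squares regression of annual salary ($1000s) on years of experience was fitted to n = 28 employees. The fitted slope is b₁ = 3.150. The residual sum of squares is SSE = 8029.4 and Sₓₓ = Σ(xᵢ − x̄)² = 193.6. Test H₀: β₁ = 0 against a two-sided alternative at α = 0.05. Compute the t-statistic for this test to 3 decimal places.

t = 2.494

MSE = SSE/(n − 2) = 8029.4/26 = 308.823.
SE(b₁) = √(MSE/Sₓₓ) = √(308.823/193.6) = 1.263.
t = 3.150 / 1.263 = 2.494.
df = n − 2 = 26.
Two-sided p ≈ 0.0193, which is < 0.05, so reject H₀.
There is evidence that years of experience is associated with annual salary.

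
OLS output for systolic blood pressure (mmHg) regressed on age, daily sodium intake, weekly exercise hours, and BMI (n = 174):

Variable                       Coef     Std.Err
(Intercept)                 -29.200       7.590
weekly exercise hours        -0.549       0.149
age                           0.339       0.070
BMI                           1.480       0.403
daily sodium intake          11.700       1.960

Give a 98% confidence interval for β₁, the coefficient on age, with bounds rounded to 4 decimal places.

Read off: b = 0.339, SE = 0.070 for age.
df = n − k − 1 = 174 − 4 − 1 = 169.
t* = t_{0.01, 169} = 2.348615.
Margin = t* × SE = 2.348615 × 0.070 = 0.164403.
CI: 0.339 ± 0.164403 → (0.1746, 0.5034).

(0.1746, 0.5034)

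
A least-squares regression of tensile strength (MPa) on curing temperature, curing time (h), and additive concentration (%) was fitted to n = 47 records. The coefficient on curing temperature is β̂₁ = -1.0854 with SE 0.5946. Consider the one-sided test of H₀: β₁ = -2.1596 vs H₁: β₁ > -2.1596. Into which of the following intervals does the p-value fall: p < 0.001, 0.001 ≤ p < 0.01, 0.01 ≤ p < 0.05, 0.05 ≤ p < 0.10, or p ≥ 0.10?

t = (-1.0854 − (-2.1596)) / 0.5946 = 1.807.
df = n − k − 1 = 47 − 3 − 1 = 43.
One-sided p = P(T_{43} > t) ≈ 0.0389.
So 0.01 ≤ p < 0.05.

0.01 ≤ p < 0.05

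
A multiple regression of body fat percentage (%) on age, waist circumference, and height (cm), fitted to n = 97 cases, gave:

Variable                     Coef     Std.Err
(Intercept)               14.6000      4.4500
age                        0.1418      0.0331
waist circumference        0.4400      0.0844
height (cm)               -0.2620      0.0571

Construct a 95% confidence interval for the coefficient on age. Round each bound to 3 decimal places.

Read off: b = 0.1418, SE = 0.0331 for age.
df = n − k − 1 = 97 − 3 − 1 = 93.
t* = t_{0.025, 93} = 1.985802.
Margin = t* × SE = 1.985802 × 0.0331 = 0.06573.
CI: 0.1418 ± 0.06573 → (0.076, 0.208).

(0.076, 0.208)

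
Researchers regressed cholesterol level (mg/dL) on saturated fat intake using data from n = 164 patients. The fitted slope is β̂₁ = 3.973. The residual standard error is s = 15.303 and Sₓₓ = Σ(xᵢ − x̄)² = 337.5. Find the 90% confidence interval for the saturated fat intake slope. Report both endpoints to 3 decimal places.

SE(β̂₁) = s/√Sₓₓ = 15.303/√337.5 = 0.83299.
df = n − 2 = 162.
t* = t_{0.05, 162} = 1.654314.
Margin = t* × SE = 1.654314 × 0.83299 = 1.37803.
CI: 3.973 ± 1.37803 → (2.595, 5.351).
With 90% confidence, each one-unit increase in saturated fat intake is associated with a change of between 2.595 and 5.351 mg/dL in cholesterol level.

(2.595, 5.351)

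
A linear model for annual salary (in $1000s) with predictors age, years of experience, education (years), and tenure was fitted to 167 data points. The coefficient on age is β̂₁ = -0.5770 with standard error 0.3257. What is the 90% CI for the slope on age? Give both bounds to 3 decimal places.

(-1.116, -0.038)

df = n − k − 1 = 167 − 4 − 1 = 162.
t* = t_{0.05, 162} = 1.654314.
Margin = t* × SE = 1.654314 × 0.3257 = 0.53881.
CI: -0.5770 ± 0.53881 → (-1.116, -0.038).
With 90% confidence, each one-unit increase in age is associated with a change of between -1.116 and -0.038 $1000s in annual salary, holding the other predictors fixed.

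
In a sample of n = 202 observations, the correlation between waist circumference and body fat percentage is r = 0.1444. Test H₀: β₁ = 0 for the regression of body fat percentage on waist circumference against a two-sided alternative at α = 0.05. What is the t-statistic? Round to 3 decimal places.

t = r·√(n − 2)/√(1 − r²) = 0.1444·√200/√0.979149 = 2.064.
df = n − 2 = 200.
Two-sided p ≈ 0.0403, which is < 0.05, so reject H₀.
There is evidence of a linear association between waist circumference and body fat percentage.

t = 2.064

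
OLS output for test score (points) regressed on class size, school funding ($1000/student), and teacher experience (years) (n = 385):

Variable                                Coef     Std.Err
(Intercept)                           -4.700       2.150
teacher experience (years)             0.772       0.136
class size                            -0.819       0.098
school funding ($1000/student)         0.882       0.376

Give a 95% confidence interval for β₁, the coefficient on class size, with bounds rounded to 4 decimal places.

(-1.0117, -0.6263)

Read off: b = -0.819, SE = 0.098 for class size.
df = n − k − 1 = 385 − 3 − 1 = 381.
t* = t_{0.025, 381} = 1.96621.
Margin = t* × SE = 1.96621 × 0.098 = 0.192689.
CI: -0.819 ± 0.192689 → (-1.0117, -0.6263).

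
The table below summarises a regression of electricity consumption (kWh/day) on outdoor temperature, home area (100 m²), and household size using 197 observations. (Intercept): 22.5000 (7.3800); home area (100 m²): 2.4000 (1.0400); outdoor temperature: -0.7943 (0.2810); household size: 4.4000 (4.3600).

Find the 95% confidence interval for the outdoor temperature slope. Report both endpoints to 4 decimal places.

(-1.3485, -0.2401)

Read off: b = -0.7943, SE = 0.2810 for outdoor temperature.
df = n − k − 1 = 197 − 3 − 1 = 193.
t* = t_{0.025, 193} = 1.972332.
Margin = t* × SE = 1.972332 × 0.2810 = 0.554225.
CI: -0.7943 ± 0.554225 → (-1.3485, -0.2401).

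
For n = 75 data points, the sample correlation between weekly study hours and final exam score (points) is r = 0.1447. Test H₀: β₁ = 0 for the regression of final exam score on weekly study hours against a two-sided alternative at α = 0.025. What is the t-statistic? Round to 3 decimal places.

t = 1.249

t = r·√(n − 2)/√(1 − r²) = 0.1447·√73/√0.979062 = 1.249.
df = n − 2 = 73.
Two-sided p ≈ 0.2155, which is ≥ 0.025, so fail to reject H₀.
The data do not give significant evidence of a linear association between weekly study hours and final exam score.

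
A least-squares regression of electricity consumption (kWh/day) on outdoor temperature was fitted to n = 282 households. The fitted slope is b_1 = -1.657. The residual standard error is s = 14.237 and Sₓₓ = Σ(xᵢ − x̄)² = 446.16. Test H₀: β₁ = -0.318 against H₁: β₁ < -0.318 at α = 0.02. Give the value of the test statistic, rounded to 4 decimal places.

t = -1.9866

SE(b_1) = s/√Sₓₓ = 14.237/√446.16 = 0.674021.
t = (-1.657 − (-0.318)) / 0.674021 = -1.9866.
df = n − 2 = 280.
One-sided p ≈ 0.0240, which is ≥ 0.02, so fail to reject H₀.
The data do not give significant evidence that the true slope on outdoor temperature is below -0.318 kWh/day per unit.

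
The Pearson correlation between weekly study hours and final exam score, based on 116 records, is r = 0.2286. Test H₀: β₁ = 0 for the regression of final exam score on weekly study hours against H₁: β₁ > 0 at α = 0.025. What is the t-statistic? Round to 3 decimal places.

t = 2.507

t = r·√(n − 2)/√(1 − r²) = 0.2286·√114/√0.947742 = 2.507.
df = n − 2 = 114.
One-sided p ≈ 0.0068, which is < 0.025, so reject H₀.
There is evidence of a linear association between weekly study hours and final exam score.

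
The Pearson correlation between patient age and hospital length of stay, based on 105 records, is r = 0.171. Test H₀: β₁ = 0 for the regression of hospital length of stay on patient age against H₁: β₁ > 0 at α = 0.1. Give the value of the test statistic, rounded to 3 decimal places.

t = 1.761

t = r·√(n − 2)/√(1 − r²) = 0.171·√103/√0.970759 = 1.761.
df = n − 2 = 103.
One-sided p ≈ 0.0406, which is < 0.1, so reject H₀.
There is evidence of a linear association between patient age and hospital length of stay.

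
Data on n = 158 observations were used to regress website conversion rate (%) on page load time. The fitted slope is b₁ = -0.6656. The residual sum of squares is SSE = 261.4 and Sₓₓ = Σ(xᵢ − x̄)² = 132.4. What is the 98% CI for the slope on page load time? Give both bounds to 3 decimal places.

MSE = SSE/(n − 2) = 261.4/156 = 1.67564.
SE(b₁) = √(MSE/Sₓₓ) = √(1.67564/132.4) = 0.112498.
df = n − 2 = 156.
t* = t_{0.01, 156} = 2.350489.
Margin = t* × SE = 2.350489 × 0.112498 = 0.26443.
CI: -0.6656 ± 0.26443 → (-0.930, -0.401).
With 98% confidence, each one-unit increase in page load time is associated with a change of between -0.930 and -0.401 % in website conversion rate.

(-0.930, -0.401)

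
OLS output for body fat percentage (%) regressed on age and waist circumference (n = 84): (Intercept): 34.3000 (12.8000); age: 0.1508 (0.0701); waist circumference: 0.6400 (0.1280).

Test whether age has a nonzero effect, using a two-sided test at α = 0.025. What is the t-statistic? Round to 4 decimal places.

t = 2.1512

Read off: b = 0.1508, SE = 0.0701 for age.
H₀: β₁ = 0 vs H₁: β₁ ≠ 0.
t = 0.1508 / 0.0701 = 2.1512.
df = n − k − 1 = 84 − 2 − 1 = 81.
Two-sided p ≈ 0.0344, which is ≥ 0.025, so fail to reject H₀.
The data do not give significant evidence of an association between age and body fat percentage, after adjusting for the other predictors.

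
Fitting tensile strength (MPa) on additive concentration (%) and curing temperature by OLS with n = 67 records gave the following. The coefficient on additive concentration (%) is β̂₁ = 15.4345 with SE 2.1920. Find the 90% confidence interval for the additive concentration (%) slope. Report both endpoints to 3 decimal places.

df = n − k − 1 = 67 − 2 − 1 = 64.
t* = t_{0.05, 64} = 1.669013.
Margin = t* × SE = 1.669013 × 2.1920 = 3.65848.
CI: 15.4345 ± 3.65848 → (11.776, 19.093).
With 90% confidence, each one-unit increase in additive concentration (%) is associated with a change of between 11.776 and 19.093 MPa in tensile strength, holding the other predictors fixed.

(11.776, 19.093)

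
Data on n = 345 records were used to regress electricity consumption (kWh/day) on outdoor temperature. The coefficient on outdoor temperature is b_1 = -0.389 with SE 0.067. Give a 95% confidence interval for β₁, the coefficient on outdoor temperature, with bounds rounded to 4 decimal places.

df = n − 2 = 345 − 2 = 343.
t* = t_{0.025, 343} = 1.966904.
Margin = t* × SE = 1.966904 × 0.067 = 0.131783.
CI: -0.389 ± 0.131783 → (-0.5208, -0.2572).
With 95% confidence, each one-unit increase in outdoor temperature is associated with a change of between -0.5208 and -0.2572 kWh/day in electricity consumption.

(-0.5208, -0.2572)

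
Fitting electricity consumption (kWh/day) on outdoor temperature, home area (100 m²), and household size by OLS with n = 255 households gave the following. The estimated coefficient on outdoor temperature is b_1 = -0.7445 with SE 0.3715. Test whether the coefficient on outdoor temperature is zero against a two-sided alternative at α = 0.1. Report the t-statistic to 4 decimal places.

t = -2.0040

H₀: β₁ = 0 vs H₁: β₁ ≠ 0.
t = (b_1 − β₁⁰)/SE = -0.7445 / 0.3715 = -2.0040.
df = n − k − 1 = 255 − 3 − 1 = 251.
Two-sided p ≈ 0.0461, which is < 0.1, so reject H₀.
There is evidence that outdoor temperature is associated with electricity consumption, holding the other predictors fixed.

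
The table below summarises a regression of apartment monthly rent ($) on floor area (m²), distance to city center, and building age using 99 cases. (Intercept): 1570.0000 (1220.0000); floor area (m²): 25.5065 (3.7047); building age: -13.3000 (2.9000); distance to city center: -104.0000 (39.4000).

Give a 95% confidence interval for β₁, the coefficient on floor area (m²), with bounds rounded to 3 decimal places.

Read off: b = 25.5065, SE = 3.7047 for floor area (m²).
df = n − k − 1 = 99 − 3 − 1 = 95.
t* = t_{0.025, 95} = 1.985251.
Margin = t* × SE = 1.985251 × 3.7047 = 7.35476.
CI: 25.5065 ± 7.35476 → (18.152, 32.861).

(18.152, 32.861)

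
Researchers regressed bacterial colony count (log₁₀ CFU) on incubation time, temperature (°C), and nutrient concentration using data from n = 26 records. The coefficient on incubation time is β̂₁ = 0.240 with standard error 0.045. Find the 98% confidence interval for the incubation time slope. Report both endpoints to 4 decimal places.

df = n − k − 1 = 26 − 3 − 1 = 22.
t* = t_{0.01, 22} = 2.508325.
Margin = t* × SE = 2.508325 × 0.045 = 0.112875.
CI: 0.240 ± 0.112875 → (0.1271, 0.3529).
With 98% confidence, each one-unit increase in incubation time is associated with a change of between 0.1271 and 0.3529 log₁₀ CFU in bacterial colony count, holding the other predictors fixed.

(0.1271, 0.3529)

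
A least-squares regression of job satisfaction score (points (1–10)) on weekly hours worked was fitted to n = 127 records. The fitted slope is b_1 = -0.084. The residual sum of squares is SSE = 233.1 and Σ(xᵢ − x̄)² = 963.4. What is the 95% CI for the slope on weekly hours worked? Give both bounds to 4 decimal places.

MSE = SSE/(n − 2) = 233.1/125 = 1.8648.
SE(b_1) = √(MSE/Sₓₓ) = √(1.8648/963.4) = 0.043996.
df = n − 2 = 125.
t* = t_{0.025, 125} = 1.979124.
Margin = t* × SE = 1.979124 × 0.043996 = 0.087073.
CI: -0.084 ± 0.087073 → (-0.1711, 0.0031).
With 95% confidence, each one-unit increase in weekly hours worked is associated with a change of between -0.1711 and 0.0031 points (1–10) in job satisfaction score.

(-0.1711, 0.0031)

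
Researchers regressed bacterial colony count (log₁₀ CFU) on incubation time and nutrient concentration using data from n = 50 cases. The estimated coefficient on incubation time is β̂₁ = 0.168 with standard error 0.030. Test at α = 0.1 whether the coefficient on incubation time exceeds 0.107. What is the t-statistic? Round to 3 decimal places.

t = 2.033

H₀: β₁ = 0.107 vs H₁: β₁ > 0.107.
t = (β̂₁ − β₁⁰)/SE = (0.168 − 0.107) / 0.030 = 2.033.
df = n − k − 1 = 50 − 2 − 1 = 47.
One-sided p ≈ 0.0238, which is < 0.1, so reject H₀.
There is evidence that the true slope on incubation time exceeds 0.107 log₁₀ CFU per unit, holding the other predictors fixed.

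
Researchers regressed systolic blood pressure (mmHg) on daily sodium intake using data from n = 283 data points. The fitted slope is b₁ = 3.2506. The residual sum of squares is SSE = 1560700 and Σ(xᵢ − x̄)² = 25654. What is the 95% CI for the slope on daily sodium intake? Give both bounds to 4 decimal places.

(2.3347, 4.1665)

MSE = SSE/(n − 2) = 1560700/281 = 5554.09.
SE(b₁) = √(MSE/Sₓₓ) = √(5554.09/25654) = 0.465296.
df = n − 2 = 281.
t* = t_{0.025, 281} = 1.968442.
Margin = t* × SE = 1.968442 × 0.465296 = 0.915908.
CI: 3.2506 ± 0.915908 → (2.3347, 4.1665).
With 95% confidence, each one-unit increase in daily sodium intake is associated with a change of between 2.3347 and 4.1665 mmHg in systolic blood pressure.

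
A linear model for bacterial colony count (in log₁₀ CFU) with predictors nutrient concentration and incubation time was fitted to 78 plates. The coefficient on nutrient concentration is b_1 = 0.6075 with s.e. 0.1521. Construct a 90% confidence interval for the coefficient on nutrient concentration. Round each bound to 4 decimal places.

df = n − k − 1 = 78 − 2 − 1 = 75.
t* = t_{0.05, 75} = 1.665425.
Margin = t* × SE = 1.665425 × 0.1521 = 0.253311.
CI: 0.6075 ± 0.253311 → (0.3542, 0.8608).
With 90% confidence, each one-unit increase in nutrient concentration is associated with a change of between 0.3542 and 0.8608 log₁₀ CFU in bacterial colony count, holding the other predictors fixed.

(0.3542, 0.8608)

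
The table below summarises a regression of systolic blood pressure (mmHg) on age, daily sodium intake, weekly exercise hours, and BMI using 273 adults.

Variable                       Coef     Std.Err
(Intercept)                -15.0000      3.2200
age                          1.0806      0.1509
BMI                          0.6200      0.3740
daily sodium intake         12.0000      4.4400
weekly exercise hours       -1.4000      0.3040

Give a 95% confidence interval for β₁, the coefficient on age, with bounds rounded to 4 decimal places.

(0.7835, 1.3777)

Read off: b = 1.0806, SE = 0.1509 for age.
df = n − k − 1 = 273 − 4 − 1 = 268.
t* = t_{0.025, 268} = 1.968855.
Margin = t* × SE = 1.968855 × 0.1509 = 0.297100.
CI: 1.0806 ± 0.297100 → (0.7835, 1.3777).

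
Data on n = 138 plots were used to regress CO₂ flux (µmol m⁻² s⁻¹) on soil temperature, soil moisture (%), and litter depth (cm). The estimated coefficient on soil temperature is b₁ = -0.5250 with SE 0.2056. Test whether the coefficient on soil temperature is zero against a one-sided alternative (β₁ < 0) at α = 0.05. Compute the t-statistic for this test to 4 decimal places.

H₀: β₁ = 0 vs H₁: β₁ < 0.
t = (b₁ − β₁⁰)/SE = -0.5250 / 0.2056 = -2.5535.
df = n − k − 1 = 138 − 3 − 1 = 134.
One-sided p ≈ 0.0059, which is < 0.05, so reject H₀.
There is evidence that the true slope on soil temperature is negative, holding the other predictors fixed.

t = -2.5535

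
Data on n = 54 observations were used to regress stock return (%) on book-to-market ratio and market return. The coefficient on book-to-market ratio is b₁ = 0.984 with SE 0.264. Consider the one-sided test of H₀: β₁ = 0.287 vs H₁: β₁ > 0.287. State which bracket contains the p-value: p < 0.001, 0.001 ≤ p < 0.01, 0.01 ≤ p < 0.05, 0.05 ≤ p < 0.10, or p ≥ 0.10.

t = (0.984 − 0.287) / 0.264 = 2.640.
df = n − k − 1 = 54 − 2 − 1 = 51.
One-sided p = P(T_{51} > t) ≈ 0.0055.
So 0.001 ≤ p < 0.01.

0.001 ≤ p < 0.01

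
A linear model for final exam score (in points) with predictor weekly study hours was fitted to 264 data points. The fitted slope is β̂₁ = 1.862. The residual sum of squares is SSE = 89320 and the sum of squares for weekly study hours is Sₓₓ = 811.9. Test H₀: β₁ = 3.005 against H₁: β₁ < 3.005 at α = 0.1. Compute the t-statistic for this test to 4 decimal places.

t = -1.7639

MSE = SSE/(n − 2) = 89320/262 = 340.916.
SE(β̂₁) = √(MSE/Sₓₓ) = √(340.916/811.9) = 0.647996.
t = (1.862 − 3.005) / 0.647996 = -1.7639.
df = n − 2 = 262.
One-sided p ≈ 0.0395, which is < 0.1, so reject H₀.
There is evidence that the true slope on weekly study hours is below 3.005 points per unit.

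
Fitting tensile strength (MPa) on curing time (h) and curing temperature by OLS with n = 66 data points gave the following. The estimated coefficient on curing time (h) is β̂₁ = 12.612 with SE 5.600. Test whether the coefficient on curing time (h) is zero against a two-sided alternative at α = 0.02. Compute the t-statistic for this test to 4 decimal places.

H₀: β₁ = 0 vs H₁: β₁ ≠ 0.
t = (β̂₁ − β₁⁰)/SE = 12.612 / 5.600 = 2.2521.
df = n − k − 1 = 66 − 2 − 1 = 63.
Two-sided p ≈ 0.0278, which is ≥ 0.02, so fail to reject H₀.
The data do not give significant evidence of an association between curing time (h) and tensile strength, after adjusting for the other predictors.

t = 2.2521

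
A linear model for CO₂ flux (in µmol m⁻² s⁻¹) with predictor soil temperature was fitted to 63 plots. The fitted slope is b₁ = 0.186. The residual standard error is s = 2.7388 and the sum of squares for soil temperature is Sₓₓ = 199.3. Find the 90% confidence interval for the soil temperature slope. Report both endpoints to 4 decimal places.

SE(b₁) = s/√Sₓₓ = 2.7388/√199.3 = 0.194002.
df = n − 2 = 61.
t* = t_{0.05, 61} = 1.670219.
Margin = t* × SE = 1.670219 × 0.194002 = 0.324026.
CI: 0.186 ± 0.324026 → (-0.1380, 0.5100).
With 90% confidence, each one-unit increase in soil temperature is associated with a change of between -0.1380 and 0.5100 µmol m⁻² s⁻¹ in CO₂ flux.

(-0.1380, 0.5100)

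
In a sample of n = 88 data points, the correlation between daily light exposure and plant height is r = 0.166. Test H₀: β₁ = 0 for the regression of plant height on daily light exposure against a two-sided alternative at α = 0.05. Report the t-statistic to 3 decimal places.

t = 1.561

t = r·√(n − 2)/√(1 − r²) = 0.166·√86/√0.972444 = 1.561.
df = n − 2 = 86.
Two-sided p ≈ 0.1222, which is ≥ 0.05, so fail to reject H₀.
The data do not give significant evidence of a linear association between daily light exposure and plant height.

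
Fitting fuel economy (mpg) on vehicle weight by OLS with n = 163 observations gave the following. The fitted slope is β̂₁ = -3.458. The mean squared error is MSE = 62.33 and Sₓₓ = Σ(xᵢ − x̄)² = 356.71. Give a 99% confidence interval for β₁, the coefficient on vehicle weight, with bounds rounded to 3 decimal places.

(-4.548, -2.368)

SE(β̂₁) = √(MSE/Sₓₓ) = √(62.33/356.71) = 0.418014.
df = n − 2 = 161.
t* = t_{0.005, 161} = 2.606711.
Margin = t* × SE = 2.606711 × 0.418014 = 1.08964.
CI: -3.458 ± 1.08964 → (-4.548, -2.368).
With 99% confidence, each one-unit increase in vehicle weight is associated with a change of between -4.548 and -2.368 mpg in fuel economy.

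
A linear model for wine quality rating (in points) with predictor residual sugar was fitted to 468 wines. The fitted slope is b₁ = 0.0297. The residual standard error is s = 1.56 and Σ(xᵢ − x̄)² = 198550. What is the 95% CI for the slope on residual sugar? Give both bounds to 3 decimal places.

(0.023, 0.037)

SE(b₁) = s/√Sₓₓ = 1.56/√198550 = 0.00350098.
df = n − 2 = 466.
t* = t_{0.025, 466} = 1.965068.
Margin = t* × SE = 1.965068 × 0.00350098 = 0.00688.
CI: 0.0297 ± 0.00688 → (0.023, 0.037).
With 95% confidence, each one-unit increase in residual sugar is associated with a change of between 0.023 and 0.037 points in wine quality rating.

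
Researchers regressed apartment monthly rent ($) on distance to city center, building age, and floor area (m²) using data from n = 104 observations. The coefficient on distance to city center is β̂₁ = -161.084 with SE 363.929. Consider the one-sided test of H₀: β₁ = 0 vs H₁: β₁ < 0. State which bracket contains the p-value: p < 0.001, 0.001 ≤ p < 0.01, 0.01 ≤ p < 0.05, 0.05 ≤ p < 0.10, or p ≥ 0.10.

p ≥ 0.10

t = -161.084 / 363.929 = -0.443.
df = n − k − 1 = 104 − 3 − 1 = 100.
One-sided p = P(T_{100} < t) ≈ 0.3295.
So p ≥ 0.10.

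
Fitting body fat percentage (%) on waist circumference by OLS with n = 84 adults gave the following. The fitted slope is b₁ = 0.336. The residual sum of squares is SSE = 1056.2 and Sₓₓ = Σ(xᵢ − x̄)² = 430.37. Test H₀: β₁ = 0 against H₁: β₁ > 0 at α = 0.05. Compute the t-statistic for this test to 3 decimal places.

MSE = SSE/(n − 2) = 1056.2/82 = 12.8805.
SE(b₁) = √(MSE/Sₓₓ) = √(12.8805/430.37) = 0.173.
t = 0.336 / 0.173 = 1.942.
df = n − 2 = 82.
One-sided p ≈ 0.0278, which is < 0.05, so reject H₀.
There is evidence that the true slope on waist circumference is positive.

t = 1.942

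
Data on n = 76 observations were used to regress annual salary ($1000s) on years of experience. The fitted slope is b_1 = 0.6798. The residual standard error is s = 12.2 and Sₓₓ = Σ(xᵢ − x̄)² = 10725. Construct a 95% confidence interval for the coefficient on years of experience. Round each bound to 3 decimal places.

SE(b_1) = s/√Sₓₓ = 12.2/√10725 = 0.117804.
df = n − 2 = 74.
t* = t_{0.025, 74} = 1.992543.
Margin = t* × SE = 1.992543 × 0.117804 = 0.23473.
CI: 0.6798 ± 0.23473 → (0.445, 0.915).
With 95% confidence, each one-unit increase in years of experience is associated with a change of between 0.445 and 0.915 $1000s in annual salary.

(0.445, 0.915)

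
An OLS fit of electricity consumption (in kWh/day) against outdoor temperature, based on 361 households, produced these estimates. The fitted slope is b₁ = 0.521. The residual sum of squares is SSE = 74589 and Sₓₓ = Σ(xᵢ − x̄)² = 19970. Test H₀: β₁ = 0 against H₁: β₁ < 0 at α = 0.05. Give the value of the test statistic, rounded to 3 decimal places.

t = 5.108

MSE = SSE/(n − 2) = 74589/359 = 207.769.
SE(b₁) = √(MSE/Sₓₓ) = √(207.769/19970) = 0.102.
t = 0.521 / 0.102 = 5.108.
df = n − 2 = 359.
One-sided p ≈ 1.0000, which is ≥ 0.05, so fail to reject H₀.
The data do not give significant evidence that the true slope on outdoor temperature is negative.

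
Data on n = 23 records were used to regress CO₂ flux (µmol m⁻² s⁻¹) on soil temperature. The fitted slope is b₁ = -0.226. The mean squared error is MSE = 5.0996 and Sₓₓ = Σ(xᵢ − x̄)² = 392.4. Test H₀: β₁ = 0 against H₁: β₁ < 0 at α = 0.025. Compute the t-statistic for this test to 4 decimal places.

t = -1.9825

SE(b₁) = √(MSE/Sₓₓ) = √(5.0996/392.4) = 0.114.
t = -0.226 / 0.114 = -1.9825.
df = n − 2 = 21.
One-sided p ≈ 0.0303, which is ≥ 0.025, so fail to reject H₀.
The data do not give significant evidence that the true slope on soil temperature is negative.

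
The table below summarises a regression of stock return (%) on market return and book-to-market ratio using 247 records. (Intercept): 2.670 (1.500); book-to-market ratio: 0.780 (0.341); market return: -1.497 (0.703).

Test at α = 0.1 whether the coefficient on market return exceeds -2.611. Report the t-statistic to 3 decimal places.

Read off: b = -1.497, SE = 0.703 for market return.
H₀: β₁ = -2.611 vs H₁: β₁ > -2.611.
t = (-1.497 − (-2.611)) / 0.703 = 1.585.
df = n − k − 1 = 247 − 2 − 1 = 244.
One-sided p ≈ 0.0572, which is < 0.1, so reject H₀.
There is evidence that the true slope on market return exceeds -2.611 % per unit, holding the other predictors fixed.

t = 1.585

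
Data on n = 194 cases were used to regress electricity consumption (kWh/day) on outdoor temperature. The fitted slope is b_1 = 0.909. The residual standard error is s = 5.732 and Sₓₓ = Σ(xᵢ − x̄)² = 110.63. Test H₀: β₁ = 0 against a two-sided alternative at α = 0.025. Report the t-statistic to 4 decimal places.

SE(b_1) = s/√Sₓₓ = 5.732/√110.63 = 0.544966.
t = 0.909 / 0.544966 = 1.6680.
df = n − 2 = 192.
Two-sided p ≈ 0.0969, which is ≥ 0.025, so fail to reject H₀.
The data do not give significant evidence of an association between outdoor temperature and electricity consumption.

t = 1.6680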